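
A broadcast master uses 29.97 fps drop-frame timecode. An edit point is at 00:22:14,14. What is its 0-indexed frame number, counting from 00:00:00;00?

39994

Complete 10-minute blocks: 2, each 17982 frames → 35964.
Remaining 2 whole minutes in the current block: 1800 + 1 × 1798 = 3598 frames.
Within the current minute: 14 × 30 + 14 − 2 = 432 (labels ;00/;01 skipped at this minute). Total = 35964 + 3598 + 432 = 39994.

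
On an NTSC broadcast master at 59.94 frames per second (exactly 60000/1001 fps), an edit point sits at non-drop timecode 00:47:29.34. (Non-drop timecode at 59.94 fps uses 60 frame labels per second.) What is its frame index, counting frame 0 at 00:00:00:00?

Total seconds to the label: (0 × 3600 + 47 × 60 + 29) = 2849.
Frame index = 2849 × 60 + 34 = 170974.

170974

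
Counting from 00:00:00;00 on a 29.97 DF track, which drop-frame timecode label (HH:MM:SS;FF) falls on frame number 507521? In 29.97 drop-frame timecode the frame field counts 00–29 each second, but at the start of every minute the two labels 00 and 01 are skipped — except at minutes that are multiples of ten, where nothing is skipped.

Each 10-minute DF block holds 10 × 60 × 30 − 9 × 2 = 17982 frames. 507521 ÷ 17982 → 28 full blocks, remainder 4025.
Within the partial block the first minute is 1800 frames and each further minute 1798, so 2 further minute boundaries passed. Total skipped labels = 18 × 28 + 2 × 2 = 508.
Non-drop label index = 507521 + 508 = 508029; at 30 labels/s that is 04:42:14:09, i.e. DF 04:42:14;09.

04:42:14;09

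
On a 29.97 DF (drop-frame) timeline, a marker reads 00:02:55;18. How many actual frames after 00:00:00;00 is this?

Complete 10-minute blocks: 0, each 17982 frames → 0.
Remaining 2 whole minutes in the current block: 1800 + 1 × 1798 = 3598 frames.
Within the current minute: 55 × 30 + 18 − 2 = 1666 (labels ;00/;01 skipped at this minute). Total = 0 + 3598 + 1666 = 5264.

5264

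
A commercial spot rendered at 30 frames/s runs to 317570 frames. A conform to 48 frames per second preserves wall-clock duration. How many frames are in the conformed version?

Target frames = source frames × (target rate / source rate) = 317570 × (48)/(30) = 317570 × 8/5 = 508112.

508112 frames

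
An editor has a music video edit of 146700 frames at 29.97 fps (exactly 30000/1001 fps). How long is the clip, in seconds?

4894.89 seconds

Running time = 146700 / (30000/1001) = 4894.89 s.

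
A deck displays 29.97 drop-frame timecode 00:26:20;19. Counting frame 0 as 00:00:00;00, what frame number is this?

Complete 10-minute blocks: 2, each 17982 frames → 35964.
Remaining 6 whole minutes in the current block: 1800 + 5 × 1798 = 10790 frames.
Within the current minute: 20 × 30 + 19 − 2 = 617 (labels ;00/;01 skipped at this minute). Total = 35964 + 10790 + 617 = 47371.

47371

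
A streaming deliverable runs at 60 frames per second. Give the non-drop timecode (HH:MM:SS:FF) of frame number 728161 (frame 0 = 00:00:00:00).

728161 ÷ 60 = 12136 full seconds, remainder 1 frame.
12136 s = 3 h 22 min 16 s.
Timecode: 03:22:16:01.

03:22:16:01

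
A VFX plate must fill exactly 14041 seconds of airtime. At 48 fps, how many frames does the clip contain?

673968 frames

Frames = 14041 × 48 = 673968.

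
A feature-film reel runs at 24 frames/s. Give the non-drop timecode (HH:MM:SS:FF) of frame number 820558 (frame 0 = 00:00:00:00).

820558 ÷ 24 = 34189 full seconds, remainder 22 frames.
34189 s = 9 h 29 min 49 s.
Timecode: 09:29:49:22.

09:29:49:22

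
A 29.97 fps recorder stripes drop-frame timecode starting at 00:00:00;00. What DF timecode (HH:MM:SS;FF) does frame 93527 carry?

Ten DF minutes hold 17982 frames, so frame 93527 lies in block 5 (frames 89910–107891) with 3617 frames into that block.
The block's first minute is 1800 frames and the rest 1798 each; 3617 frames reaches minute 2, so 5 × 18 + 2 × 2 = 94 labels have been skipped so far.
Adding those back, label number 93527 + 94 = 93621 at 30 labels/s is 3120 s + 21 f = 0 h 52 min 0 s frame 21, i.e. 00:52:00;21.

00:52:00;21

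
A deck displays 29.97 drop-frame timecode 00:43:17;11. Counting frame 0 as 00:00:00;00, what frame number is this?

As if non-drop at 30 labels/s: (0 × 3600 + 43 × 60 + 17) × 30 + 11 = 77921.
Minute boundaries passed: 43; those not divisible by 10: 43 − 4 = 39; dropped labels = 2 × 39 = 78.
Actual frame index = 77921 − 78 = 77843.

77843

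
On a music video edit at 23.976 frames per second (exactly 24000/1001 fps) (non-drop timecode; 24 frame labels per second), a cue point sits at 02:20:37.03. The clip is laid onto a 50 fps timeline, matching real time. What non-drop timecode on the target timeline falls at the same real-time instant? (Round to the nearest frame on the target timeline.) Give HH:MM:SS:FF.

02:20:45:28

Source frame index: (2×3600 + 20×60 + 37) × 24 + 3 = 202491.
Real time: 202491 / (24000/1001) = 67564497/8000 s.
Target frame: (67564497/8000) × (50) = 67564497/160 ≈ 422278.106 → 422278.
At 50 labels/s: frame 422278 → 02:20:45:28.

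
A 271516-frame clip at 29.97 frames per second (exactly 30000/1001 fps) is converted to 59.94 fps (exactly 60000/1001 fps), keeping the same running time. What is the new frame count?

Target frames = source frames × (target rate / source rate) = 271516 × (60000/1001)/(30000/1001) = 271516 × 2 = 543032.

543032 frames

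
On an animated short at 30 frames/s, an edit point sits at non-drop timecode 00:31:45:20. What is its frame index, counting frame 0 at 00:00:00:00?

frame 57170

Total seconds to the label: (0 × 3600 + 31 × 60 + 45) = 1905.
Frame index = 1905 × 30 + 20 = 57170.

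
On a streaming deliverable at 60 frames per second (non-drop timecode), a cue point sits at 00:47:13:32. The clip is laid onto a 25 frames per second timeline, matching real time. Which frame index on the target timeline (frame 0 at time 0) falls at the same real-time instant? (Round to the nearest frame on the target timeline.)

Source frame index: (0×3600 + 47×60 + 13) × 60 + 32 = 170012.
Real time: 170012 / (60) = 42503/15 s.
Target frame: (42503/15) × (25) = 212515/3 ≈ 70838.333 → 70838.

frame 70838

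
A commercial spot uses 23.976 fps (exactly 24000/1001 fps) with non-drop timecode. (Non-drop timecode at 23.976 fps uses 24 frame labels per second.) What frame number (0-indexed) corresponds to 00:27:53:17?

frame 40169

Total seconds to the label: (0 × 3600 + 27 × 60 + 53) = 1673.
Frame index = 1673 × 24 + 17 = 40169.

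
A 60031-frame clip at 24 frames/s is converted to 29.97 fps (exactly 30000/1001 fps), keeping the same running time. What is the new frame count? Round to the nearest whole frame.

74964 frames

Frames at target rate = 60031 × (30000/1001) / (24) = 75038750/1001 ≈ 74963.786.
Nearest whole frame: 74964.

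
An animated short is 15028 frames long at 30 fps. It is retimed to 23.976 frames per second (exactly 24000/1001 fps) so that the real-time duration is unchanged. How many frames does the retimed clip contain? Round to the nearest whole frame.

Frames at target rate = 15028 × (24000/1001) / (30) = 924800/77 ≈ 12010.390.
Nearest whole frame: 12010.

12010 frames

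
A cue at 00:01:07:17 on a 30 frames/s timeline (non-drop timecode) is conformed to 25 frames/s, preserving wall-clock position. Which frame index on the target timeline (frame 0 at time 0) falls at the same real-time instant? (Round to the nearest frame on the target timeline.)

frame 1689

Source frame index: (0×3600 + 1×60 + 7) × 30 + 17 = 2027.
Real time: 2027 / (30) = 2027/30 s.
Target frame: (2027/30) × (25) = 10135/6 ≈ 1689.167 → 1689.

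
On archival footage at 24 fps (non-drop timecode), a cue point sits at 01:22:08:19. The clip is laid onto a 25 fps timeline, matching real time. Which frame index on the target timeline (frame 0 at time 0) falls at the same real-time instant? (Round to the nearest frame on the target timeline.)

Source frame index: (1×3600 + 22×60 + 8) × 24 + 19 = 118291.
Real time: 118291 / (24) = 118291/24 s.
Target frame: (118291/24) × (25) = 2957275/24 ≈ 123219.792 → 123220.

frame 123220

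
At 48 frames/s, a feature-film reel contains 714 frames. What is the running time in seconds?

Running time = 714 / (48) = 14.875 s.

14.875 seconds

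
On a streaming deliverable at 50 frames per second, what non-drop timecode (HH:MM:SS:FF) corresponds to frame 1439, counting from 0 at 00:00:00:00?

00:00:28:39

1439 ÷ 50 = 28 full seconds, remainder 39 frames.
28 s = 0 h 0 min 28 s.
Timecode: 00:00:28:39.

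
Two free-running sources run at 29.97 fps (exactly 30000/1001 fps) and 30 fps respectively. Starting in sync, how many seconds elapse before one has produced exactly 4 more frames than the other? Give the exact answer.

The gap grows by |30 − 30000/1001| = 30/1001 frames per second.
Time for a 4-frame gap: 4 ÷ (30/1001) = 2002/15 s.

2002/15 seconds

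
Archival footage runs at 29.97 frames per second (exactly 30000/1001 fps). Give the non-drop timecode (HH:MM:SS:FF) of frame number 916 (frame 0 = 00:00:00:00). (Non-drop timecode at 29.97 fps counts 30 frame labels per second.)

916 ÷ 30 = 30 full seconds, remainder 16 frames.
30 s = 0 h 0 min 30 s.
Timecode: 00:00:30:16.

00:00:30:16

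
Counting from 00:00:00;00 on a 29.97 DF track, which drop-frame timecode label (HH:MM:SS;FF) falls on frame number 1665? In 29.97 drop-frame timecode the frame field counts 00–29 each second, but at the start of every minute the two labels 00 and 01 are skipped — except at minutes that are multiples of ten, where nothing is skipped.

00:00:55;15

Each 10-minute DF block holds 10 × 60 × 30 − 9 × 2 = 17982 frames. 1665 ÷ 17982 → 0 full blocks, remainder 1665.
Within the partial block the first minute is 1800 frames and each further minute 1798, so 0 further minute boundaries passed. Total skipped labels = 18 × 0 + 2 × 0 = 0.
Non-drop label index = 1665 + 0 = 1665; at 30 labels/s that is 00:00:55:15, i.e. DF 00:00:55;15.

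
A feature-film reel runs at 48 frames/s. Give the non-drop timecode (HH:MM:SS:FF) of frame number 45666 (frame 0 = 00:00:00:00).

45666 ÷ 48 = 951 full seconds, remainder 18 frames.
951 s = 0 h 15 min 51 s.
Timecode: 00:15:51:18.

00:15:51:18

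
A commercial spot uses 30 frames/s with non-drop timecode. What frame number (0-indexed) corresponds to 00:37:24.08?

Total seconds to the label: (0 × 3600 + 37 × 60 + 24) = 2244.
Frame index = 2244 × 30 + 8 = 67328.

frame 67328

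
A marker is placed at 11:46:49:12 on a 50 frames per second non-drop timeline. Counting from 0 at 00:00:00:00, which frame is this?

frame 2120462

Total seconds to the label: (11 × 3600 + 46 × 60 + 49) = 42409.
Frame index = 42409 × 50 + 12 = 2120462.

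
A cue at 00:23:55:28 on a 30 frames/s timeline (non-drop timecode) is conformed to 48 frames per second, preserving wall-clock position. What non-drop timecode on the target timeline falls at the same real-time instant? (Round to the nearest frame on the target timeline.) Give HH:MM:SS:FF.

00:23:55:45

Source frame index: (0×3600 + 23×60 + 55) × 30 + 28 = 43078.
Real time: 43078 / (30) = 21539/15 s.
Target frame: (21539/15) × (48) = 344624/5 ≈ 68924.800 → 68925.
At 48 labels/s: frame 68925 → 00:23:55:45.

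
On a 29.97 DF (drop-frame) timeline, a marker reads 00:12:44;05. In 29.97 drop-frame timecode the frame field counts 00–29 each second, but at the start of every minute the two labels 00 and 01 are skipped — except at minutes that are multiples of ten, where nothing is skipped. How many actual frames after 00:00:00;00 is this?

As if non-drop at 30 labels/s: (0 × 3600 + 12 × 60 + 44) × 30 + 5 = 22925.
Minute boundaries passed: 12; those not divisible by 10: 12 − 1 = 11; dropped labels = 2 × 11 = 22.
Actual frame index = 22925 − 22 = 22903.

22903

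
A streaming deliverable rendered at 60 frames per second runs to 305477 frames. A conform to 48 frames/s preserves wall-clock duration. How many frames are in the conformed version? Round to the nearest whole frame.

Frames at target rate = 305477 × (48) / (60) = 1221908/5 ≈ 244381.600.
Nearest whole frame: 244382.

244382 frames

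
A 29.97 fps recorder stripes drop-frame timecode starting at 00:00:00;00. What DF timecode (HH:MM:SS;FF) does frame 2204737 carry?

20:26:04;25

Each 10-minute DF block holds 10 × 60 × 30 − 9 × 2 = 17982 frames. 2204737 ÷ 17982 → 122 full blocks, remainder 10933.
Within the partial block the first minute is 1800 frames and each further minute 1798, so 6 further minute boundaries passed. Total skipped labels = 18 × 122 + 2 × 6 = 2208.
Non-drop label index = 2204737 + 2208 = 2206945; at 30 labels/s that is 20:26:04:25, i.e. DF 20:26:04;25.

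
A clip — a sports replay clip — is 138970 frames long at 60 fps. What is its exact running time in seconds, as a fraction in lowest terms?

13897/6 seconds

Running time = 138970 ÷ (60) = 138970 × 1/60 = 13897/6 s.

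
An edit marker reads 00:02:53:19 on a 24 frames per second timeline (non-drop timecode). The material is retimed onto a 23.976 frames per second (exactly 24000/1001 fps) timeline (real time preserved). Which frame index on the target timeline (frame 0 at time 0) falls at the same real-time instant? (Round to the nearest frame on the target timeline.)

frame 4167

Source frame index: (0×3600 + 2×60 + 53) × 24 + 19 = 4171.
Real time: 4171 / (24) = 4171/24 s.
Target frame: (4171/24) × (24000/1001) = 4171000/1001 ≈ 4166.833 → 4167.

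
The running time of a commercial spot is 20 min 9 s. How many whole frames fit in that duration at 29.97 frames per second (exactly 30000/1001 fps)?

20 min 9 s = 1209 s.
Frames = 1209 × 30000/1001 = 2790000/77 ≈ 36233.7662.
Complete frames: 36233.

36233 frames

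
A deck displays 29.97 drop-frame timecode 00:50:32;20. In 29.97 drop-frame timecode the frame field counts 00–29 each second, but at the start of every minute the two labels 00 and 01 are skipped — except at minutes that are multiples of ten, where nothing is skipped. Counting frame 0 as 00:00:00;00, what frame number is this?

90890

Complete 10-minute blocks: 5, each 17982 frames → 89910.
Remaining 0 whole minutes in the current block: 0 frames.
Within the current minute: 32 × 30 + 20 = 980. Total = 89910 + 0 + 980 = 90890.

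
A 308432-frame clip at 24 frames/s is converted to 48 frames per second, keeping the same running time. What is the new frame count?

Target frames = source frames × (target rate / source rate) = 308432 × (48)/(24) = 308432 × 2 = 616864.

616864 frames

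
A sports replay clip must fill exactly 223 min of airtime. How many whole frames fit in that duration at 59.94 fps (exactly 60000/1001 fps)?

801998 frames

223 min = 13380 s.
Frames = 13380 × 60000/1001 = 802800000/1001 ≈ 801998.0020.
Complete frames: 801998.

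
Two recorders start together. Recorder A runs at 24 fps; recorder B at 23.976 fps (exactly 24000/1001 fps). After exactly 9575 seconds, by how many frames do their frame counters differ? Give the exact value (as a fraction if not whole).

229800/1001 frames

A emits 24 × 9575 = 229800 frames; B emits 24000/1001 × 9575 = 229800000/1001.
Difference = 229800/1001 frames (≈ 229.5704); B is behind A.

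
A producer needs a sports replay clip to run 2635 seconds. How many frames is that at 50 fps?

131750 frames

Frames = 2635 × 50 = 131750.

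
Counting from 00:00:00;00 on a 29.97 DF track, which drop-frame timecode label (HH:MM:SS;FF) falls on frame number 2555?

00:01:25;07

Each 10-minute DF block holds 10 × 60 × 30 − 9 × 2 = 17982 frames. 2555 ÷ 17982 → 0 full blocks, remainder 2555.
Within the partial block the first minute is 1800 frames and each further minute 1798, so 1 further minute boundary passed. Total skipped labels = 18 × 0 + 2 × 1 = 2.
Non-drop label index = 2555 + 2 = 2557; at 30 labels/s that is 00:01:25:07, i.e. DF 00:01:25;07.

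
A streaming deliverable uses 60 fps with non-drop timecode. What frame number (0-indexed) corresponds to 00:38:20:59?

Total seconds to the label: (0 × 3600 + 38 × 60 + 20) = 2300.
Frame index = 2300 × 60 + 59 = 138059.

frame 138059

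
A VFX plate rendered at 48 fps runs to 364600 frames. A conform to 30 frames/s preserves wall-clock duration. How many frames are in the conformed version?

Frames at target rate = 364600 × (30) / (48) = 227875.

227875 frames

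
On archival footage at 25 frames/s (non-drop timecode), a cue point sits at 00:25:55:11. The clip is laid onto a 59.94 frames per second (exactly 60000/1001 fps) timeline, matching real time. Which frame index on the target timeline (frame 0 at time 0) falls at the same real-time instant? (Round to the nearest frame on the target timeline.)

frame 93233

Source frame index: (0×3600 + 25×60 + 55) × 25 + 11 = 38886.
Real time: 38886 / (25) = 38886/25 s.
Target frame: (38886/25) × (60000/1001) = 93326400/1001 ≈ 93233.167 → 93233.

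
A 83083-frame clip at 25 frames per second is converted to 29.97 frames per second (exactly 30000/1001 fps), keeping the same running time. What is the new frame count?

Target frames = source frames × (target rate / source rate) = 83083 × (30000/1001)/(25) = 83083 × 1200/1001 = 99600.

99600 frames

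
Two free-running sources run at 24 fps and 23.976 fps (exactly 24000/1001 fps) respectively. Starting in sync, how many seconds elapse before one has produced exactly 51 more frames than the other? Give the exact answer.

2127.125 seconds

The gap grows by |24000/1001 − 24| = 24/1001 frames per second.
Time for a 51-frame gap: 51 ÷ (24/1001) = 2127.125 s.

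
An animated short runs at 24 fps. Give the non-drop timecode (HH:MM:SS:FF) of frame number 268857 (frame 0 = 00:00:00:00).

268857 ÷ 24 = 11202 full seconds, remainder 9 frames.
11202 s = 3 h 6 min 42 s.
Timecode: 03:06:42:09.

03:06:42:09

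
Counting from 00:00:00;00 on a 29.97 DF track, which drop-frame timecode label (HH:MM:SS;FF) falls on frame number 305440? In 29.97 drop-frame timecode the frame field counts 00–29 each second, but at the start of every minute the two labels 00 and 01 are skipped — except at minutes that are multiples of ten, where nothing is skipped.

Each 10-minute DF block holds 10 × 60 × 30 − 9 × 2 = 17982 frames. 305440 ÷ 17982 → 16 full blocks, remainder 17728.
Within the partial block the first minute is 1800 frames and each further minute 1798, so 9 further minute boundaries passed. Total skipped labels = 18 × 16 + 2 × 9 = 306.
Non-drop label index = 305440 + 306 = 305746; at 30 labels/s that is 02:49:51:16, i.e. DF 02:49:51;16.

02:49:51;16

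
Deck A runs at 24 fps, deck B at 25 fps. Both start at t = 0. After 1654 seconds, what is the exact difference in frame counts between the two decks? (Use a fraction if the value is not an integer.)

A emits 24 × 1654 = 39696 frames; B emits 25 × 1654 = 41350.
Difference = 1654 frames; B is ahead of A.

1654 frames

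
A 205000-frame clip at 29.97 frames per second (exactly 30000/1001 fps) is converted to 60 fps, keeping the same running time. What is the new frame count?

410410 frames

Target frames = source frames × (target rate / source rate) = 205000 × (60)/(30000/1001) = 205000 × 1001/500 = 410410.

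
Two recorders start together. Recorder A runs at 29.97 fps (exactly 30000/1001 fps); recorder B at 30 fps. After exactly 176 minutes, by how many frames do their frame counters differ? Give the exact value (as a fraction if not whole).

28800/91 frames

176 min = 10560 s.
A emits 30000/1001 × 10560 = 28800000/91 frames; B emits 30 × 10560 = 316800.
Difference = 28800/91 frames (≈ 316.4835); B is ahead of A.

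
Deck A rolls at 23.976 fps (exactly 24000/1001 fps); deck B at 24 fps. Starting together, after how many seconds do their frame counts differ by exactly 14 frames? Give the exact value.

The gap grows by |24 − 24000/1001| = 24/1001 frames per second.
Time for a 14-frame gap: 14 ÷ (24/1001) = 7007/12 s.

7007/12 seconds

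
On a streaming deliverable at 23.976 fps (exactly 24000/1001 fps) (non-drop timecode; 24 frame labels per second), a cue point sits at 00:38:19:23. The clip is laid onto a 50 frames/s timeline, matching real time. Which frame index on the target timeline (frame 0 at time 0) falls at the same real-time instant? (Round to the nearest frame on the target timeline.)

frame 115113

Source frame index: (0×3600 + 38×60 + 19) × 24 + 23 = 55199.
Real time: 55199 / (24000/1001) = 55254199/24000 s.
Target frame: (55254199/24000) × (50) = 55254199/480 ≈ 115112.915 → 115113.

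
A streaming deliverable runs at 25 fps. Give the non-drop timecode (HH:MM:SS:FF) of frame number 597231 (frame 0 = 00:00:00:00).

06:38:09:06

597231 ÷ 25 = 23889 full seconds, remainder 6 frames.
23889 s = 6 h 38 min 9 s.
Timecode: 06:38:09:06.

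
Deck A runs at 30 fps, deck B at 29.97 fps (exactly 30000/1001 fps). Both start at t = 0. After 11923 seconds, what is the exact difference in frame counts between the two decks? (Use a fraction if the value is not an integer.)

A emits 30 × 11923 = 357690 frames; B emits 30000/1001 × 11923 = 357690000/1001.
Difference = 357690/1001 frames (≈ 357.3327); B is behind A.

357690/1001 frames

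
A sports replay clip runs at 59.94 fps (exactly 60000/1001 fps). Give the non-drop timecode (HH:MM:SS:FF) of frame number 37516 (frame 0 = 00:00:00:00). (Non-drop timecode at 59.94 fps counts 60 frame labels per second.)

37516 ÷ 60 = 625 full seconds, remainder 16 frames.
625 s = 0 h 10 min 25 s.
Timecode: 00:10:25:16.

00:10:25:16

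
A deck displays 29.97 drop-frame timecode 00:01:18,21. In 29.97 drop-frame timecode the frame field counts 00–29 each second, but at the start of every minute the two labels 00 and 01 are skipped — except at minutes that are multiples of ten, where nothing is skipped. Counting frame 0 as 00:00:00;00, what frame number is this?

2359

As if non-drop at 30 labels/s: (0 × 3600 + 1 × 60 + 18) × 30 + 21 = 2361.
Minute boundaries passed: 1; those not divisible by 10: 1 − 0 = 1; dropped labels = 2 × 1 = 2.
Actual frame index = 2361 − 2 = 2359.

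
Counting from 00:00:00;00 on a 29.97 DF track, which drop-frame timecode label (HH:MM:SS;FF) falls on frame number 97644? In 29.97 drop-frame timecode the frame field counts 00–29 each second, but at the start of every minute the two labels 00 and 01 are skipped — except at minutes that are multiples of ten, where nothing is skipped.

Each 10-minute DF block holds 10 × 60 × 30 − 9 × 2 = 17982 frames. 97644 ÷ 17982 → 5 full blocks, remainder 7734.
Within the partial block the first minute is 1800 frames and each further minute 1798, so 4 further minute boundaries passed. Total skipped labels = 18 × 5 + 2 × 4 = 98.
Non-drop label index = 97644 + 98 = 97742; at 30 labels/s that is 00:54:18:02, i.e. DF 00:54:18;02.

00:54:18;02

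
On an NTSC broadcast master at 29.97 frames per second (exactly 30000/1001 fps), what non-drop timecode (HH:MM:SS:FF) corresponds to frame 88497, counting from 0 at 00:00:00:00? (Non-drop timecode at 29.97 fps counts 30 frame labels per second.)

00:49:09:27

88497 ÷ 30 = 2949 full seconds, remainder 27 frames.
2949 s = 0 h 49 min 9 s.
Timecode: 00:49:09:27.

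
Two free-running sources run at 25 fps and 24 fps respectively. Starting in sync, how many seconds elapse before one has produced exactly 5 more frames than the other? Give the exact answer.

5 seconds

The gap grows by |24 − 25| = 1 frame per second.
Time for a 5-frame gap: 5 ÷ (1) = 5 s.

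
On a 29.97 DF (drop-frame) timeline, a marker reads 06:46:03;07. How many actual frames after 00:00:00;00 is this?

730165

As if non-drop at 30 labels/s: (6 × 3600 + 46 × 60 + 3) × 30 + 7 = 730897.
Minute boundaries passed: 406; those not divisible by 10: 406 − 40 = 366; dropped labels = 2 × 366 = 732.
Actual frame index = 730897 − 732 = 730165.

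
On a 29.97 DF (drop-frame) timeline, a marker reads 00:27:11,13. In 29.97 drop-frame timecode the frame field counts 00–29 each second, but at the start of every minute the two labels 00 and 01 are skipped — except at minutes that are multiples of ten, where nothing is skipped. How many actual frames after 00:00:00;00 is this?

As if non-drop at 30 labels/s: (0 × 3600 + 27 × 60 + 11) × 30 + 13 = 48943.
Minute boundaries passed: 27; those not divisible by 10: 27 − 2 = 25; dropped labels = 2 × 25 = 50.
Actual frame index = 48943 − 50 = 48893.

48893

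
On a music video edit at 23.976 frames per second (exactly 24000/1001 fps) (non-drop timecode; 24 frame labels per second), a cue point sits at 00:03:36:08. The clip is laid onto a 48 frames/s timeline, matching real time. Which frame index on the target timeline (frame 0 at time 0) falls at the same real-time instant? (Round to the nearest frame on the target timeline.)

Source frame index: (0×3600 + 3×60 + 36) × 24 + 8 = 5192.
Real time: 5192 / (24000/1001) = 649649/3000 s.
Target frame: (649649/3000) × (48) = 1299298/125 ≈ 10394.384 → 10394.

frame 10394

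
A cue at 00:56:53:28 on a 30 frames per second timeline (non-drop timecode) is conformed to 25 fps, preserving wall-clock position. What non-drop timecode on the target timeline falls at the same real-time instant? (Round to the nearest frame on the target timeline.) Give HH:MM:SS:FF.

00:56:53:23

Source frame index: (0×3600 + 56×60 + 53) × 30 + 28 = 102418.
Real time: 102418 / (30) = 51209/15 s.
Target frame: (51209/15) × (25) = 256045/3 ≈ 85348.333 → 85348.
At 25 labels/s: frame 85348 → 00:56:53:23.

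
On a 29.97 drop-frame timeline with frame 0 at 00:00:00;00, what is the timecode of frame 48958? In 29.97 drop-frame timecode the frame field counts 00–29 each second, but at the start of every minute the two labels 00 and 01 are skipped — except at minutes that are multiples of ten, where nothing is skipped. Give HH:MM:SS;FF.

00:27:13;18

Each 10-minute DF block holds 10 × 60 × 30 − 9 × 2 = 17982 frames. 48958 ÷ 17982 → 2 full blocks, remainder 12994.
Within the partial block the first minute is 1800 frames and each further minute 1798, so 7 further minute boundaries passed. Total skipped labels = 18 × 2 + 2 × 7 = 50.
Non-drop label index = 48958 + 50 = 49008; at 30 labels/s that is 00:27:13:18, i.e. DF 00:27:13;18.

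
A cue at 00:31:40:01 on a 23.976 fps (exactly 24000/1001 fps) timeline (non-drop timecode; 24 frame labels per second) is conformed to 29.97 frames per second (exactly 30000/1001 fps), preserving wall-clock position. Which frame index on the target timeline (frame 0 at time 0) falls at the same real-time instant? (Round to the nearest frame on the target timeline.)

Source frame index: (0×3600 + 31×60 + 40) × 24 + 1 = 45601.
Real time: 45601 / (24000/1001) = 45646601/24000 s.
Target frame: (45646601/24000) × (30000/1001) = 228005/4 ≈ 57001.250 → 57001.

frame 57001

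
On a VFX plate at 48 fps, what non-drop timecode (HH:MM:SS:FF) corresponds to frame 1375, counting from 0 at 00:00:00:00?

00:00:28:31

1375 ÷ 48 = 28 full seconds, remainder 31 frames.
28 s = 0 h 0 min 28 s.
Timecode: 00:00:28:31.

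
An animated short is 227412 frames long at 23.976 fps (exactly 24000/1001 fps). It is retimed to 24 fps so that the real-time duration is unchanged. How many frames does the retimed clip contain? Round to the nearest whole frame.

227639 frames

Frames at target rate = 227412 × (24) / (24000/1001) = 56909853/250 ≈ 227639.412.
Nearest whole frame: 227639.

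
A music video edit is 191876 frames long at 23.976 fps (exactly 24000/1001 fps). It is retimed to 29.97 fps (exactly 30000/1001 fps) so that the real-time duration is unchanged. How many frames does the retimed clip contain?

239845 frames

Target frames = source frames × (target rate / source rate) = 191876 × (30000/1001)/(24000/1001) = 191876 × 5/4 = 239845.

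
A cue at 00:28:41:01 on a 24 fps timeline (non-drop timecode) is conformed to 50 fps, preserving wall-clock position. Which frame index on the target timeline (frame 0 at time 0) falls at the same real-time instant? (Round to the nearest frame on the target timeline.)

Source frame index: (0×3600 + 28×60 + 41) × 24 + 1 = 41305.
Real time: 41305 / (24) = 41305/24 s.
Target frame: (41305/24) × (50) = 1032625/12 ≈ 86052.083 → 86052.

frame 86052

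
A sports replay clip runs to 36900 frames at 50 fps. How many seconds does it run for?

738 seconds

Running time = 36900 / (50) = 738 s.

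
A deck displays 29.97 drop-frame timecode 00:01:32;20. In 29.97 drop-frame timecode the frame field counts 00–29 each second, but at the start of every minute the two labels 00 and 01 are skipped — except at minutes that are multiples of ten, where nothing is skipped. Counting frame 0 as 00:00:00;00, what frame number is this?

Complete 10-minute blocks: 0, each 17982 frames → 0.
Remaining 1 whole minute in the current block: 1800 + 0 × 1798 = 1800 frames.
Within the current minute: 32 × 30 + 20 − 2 = 978 (labels ;00/;01 skipped at this minute). Total = 0 + 1800 + 978 = 2778.

2778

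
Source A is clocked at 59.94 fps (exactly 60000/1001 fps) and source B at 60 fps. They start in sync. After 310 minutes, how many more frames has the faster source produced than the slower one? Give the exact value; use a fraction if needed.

310 min = 18600 s.
A emits 60000/1001 × 18600 = 1116000000/1001 frames; B emits 60 × 18600 = 1116000.
Difference = 1116000/1001 frames (≈ 1114.8851); B is ahead of A.

1116000/1001 frames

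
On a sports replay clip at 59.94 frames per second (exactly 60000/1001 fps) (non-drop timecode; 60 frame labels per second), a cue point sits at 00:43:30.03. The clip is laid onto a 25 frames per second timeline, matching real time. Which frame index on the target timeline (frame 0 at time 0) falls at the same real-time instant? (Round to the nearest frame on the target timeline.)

frame 65317

Source frame index: (0×3600 + 43×60 + 30) × 60 + 3 = 156603.
Real time: 156603 / (60000/1001) = 52253201/20000 s.
Target frame: (52253201/20000) × (25) = 52253201/800 ≈ 65316.501 → 65317.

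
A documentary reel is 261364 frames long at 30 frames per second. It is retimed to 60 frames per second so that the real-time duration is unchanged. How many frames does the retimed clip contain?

522728 frames

Target frames = source frames × (target rate / source rate) = 261364 × (60)/(30) = 261364 × 2 = 522728.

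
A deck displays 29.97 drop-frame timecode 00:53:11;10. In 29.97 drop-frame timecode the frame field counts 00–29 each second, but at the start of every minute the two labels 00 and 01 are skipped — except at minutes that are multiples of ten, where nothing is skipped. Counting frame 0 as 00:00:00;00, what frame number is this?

95644

As if non-drop at 30 labels/s: (0 × 3600 + 53 × 60 + 11) × 30 + 10 = 95740.
Minute boundaries passed: 53; those not divisible by 10: 53 − 5 = 48; dropped labels = 2 × 48 = 96.
Actual frame index = 95740 − 96 = 95644.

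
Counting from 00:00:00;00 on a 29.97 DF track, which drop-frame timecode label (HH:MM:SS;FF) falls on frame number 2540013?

23:32:31;25

Ten DF minutes hold 17982 frames, so frame 2540013 lies in block 141 (frames 2535462–2553443) with 4551 frames into that block.
The block's first minute is 1800 frames and the rest 1798 each; 4551 frames reaches minute 2, so 141 × 18 + 2 × 2 = 2542 labels have been skipped so far.
Adding those back, label number 2540013 + 2542 = 2542555 at 30 labels/s is 84751 s + 25 f = 23 h 32 min 31 s frame 25, i.e. 23:32:31;25.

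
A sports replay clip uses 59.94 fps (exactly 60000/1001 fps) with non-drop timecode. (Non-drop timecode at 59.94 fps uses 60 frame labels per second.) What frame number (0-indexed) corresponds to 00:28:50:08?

frame 103808

Total seconds to the label: (0 × 3600 + 28 × 60 + 50) = 1730.
Frame index = 1730 × 60 + 8 = 103808.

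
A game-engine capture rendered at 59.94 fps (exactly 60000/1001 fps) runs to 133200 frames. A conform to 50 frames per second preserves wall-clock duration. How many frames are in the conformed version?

111111 frames

Target frames = source frames × (target rate / source rate) = 133200 × (50)/(60000/1001) = 133200 × 1001/1200 = 111111.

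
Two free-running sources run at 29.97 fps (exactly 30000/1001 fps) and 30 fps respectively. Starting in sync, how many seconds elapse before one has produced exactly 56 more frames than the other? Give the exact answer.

The gap grows by |30 − 30000/1001| = 30/1001 frames per second.
Time for a 56-frame gap: 56 ÷ (30/1001) = 28028/15 s.

28028/15 seconds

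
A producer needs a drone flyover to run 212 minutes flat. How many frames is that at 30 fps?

212 min = 12720 s.
Frames = 12720 × 30 = 381600.

381600 frames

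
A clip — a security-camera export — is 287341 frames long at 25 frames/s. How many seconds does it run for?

Running time = 287341 / (25) = 11493.64 s.

11493.64 seconds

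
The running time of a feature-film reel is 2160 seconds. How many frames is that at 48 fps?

103680 frames

Frames = 2160 × 48 = 103680.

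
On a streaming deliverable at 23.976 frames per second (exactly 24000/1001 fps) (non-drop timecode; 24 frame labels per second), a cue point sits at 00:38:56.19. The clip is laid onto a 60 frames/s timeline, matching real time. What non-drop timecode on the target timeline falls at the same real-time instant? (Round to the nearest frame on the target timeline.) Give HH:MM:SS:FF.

00:38:59:08

Source frame index: (0×3600 + 38×60 + 56) × 24 + 19 = 56083.
Real time: 56083 / (24000/1001) = 56139083/24000 s.
Target frame: (56139083/24000) × (60) = 56139083/400 ≈ 140347.707 → 140348.
At 60 labels/s: frame 140348 → 00:38:59:08.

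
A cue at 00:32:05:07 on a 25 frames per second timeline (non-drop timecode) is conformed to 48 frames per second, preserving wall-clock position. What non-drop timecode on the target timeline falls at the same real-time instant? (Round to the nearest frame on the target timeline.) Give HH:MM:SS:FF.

00:32:05:13

Source frame index: (0×3600 + 32×60 + 5) × 25 + 7 = 48132.
Real time: 48132 / (25) = 48132/25 s.
Target frame: (48132/25) × (48) = 2310336/25 ≈ 92413.440 → 92413.
At 48 labels/s: frame 92413 → 00:32:05:13.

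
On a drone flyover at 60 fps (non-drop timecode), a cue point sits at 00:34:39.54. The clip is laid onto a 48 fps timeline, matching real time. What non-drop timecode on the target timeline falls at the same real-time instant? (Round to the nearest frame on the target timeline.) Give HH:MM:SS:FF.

Source frame index: (0×3600 + 34×60 + 39) × 60 + 54 = 124794.
Real time: 124794 / (60) = 20799/10 s.
Target frame: (20799/10) × (48) = 499176/5 ≈ 99835.200 → 99835.
At 48 labels/s: frame 99835 → 00:34:39:43.

00:34:39:43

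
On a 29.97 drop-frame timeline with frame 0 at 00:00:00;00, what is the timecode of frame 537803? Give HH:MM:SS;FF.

04:59:04;23

Ten DF minutes hold 17982 frames, so frame 537803 lies in block 29 (frames 521478–539459) with 16325 frames into that block.
The block's first minute is 1800 frames and the rest 1798 each; 16325 frames reaches minute 9, so 29 × 18 + 9 × 2 = 540 labels have been skipped so far.
Adding those back, label number 537803 + 540 = 538343 at 30 labels/s is 17944 s + 23 f = 4 h 59 min 4 s frame 23, i.e. 04:59:04;23.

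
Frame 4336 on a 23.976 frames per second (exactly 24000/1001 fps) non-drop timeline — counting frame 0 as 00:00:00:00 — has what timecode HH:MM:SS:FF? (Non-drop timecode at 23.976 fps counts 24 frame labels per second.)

00:03:00:16

4336 ÷ 24 = 180 full seconds, remainder 16 frames.
180 s = 0 h 3 min 0 s.
Timecode: 00:03:00:16.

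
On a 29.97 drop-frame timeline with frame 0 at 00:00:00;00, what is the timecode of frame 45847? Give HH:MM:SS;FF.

Ten DF minutes hold 17982 frames, so frame 45847 lies in block 2 (frames 35964–53945) with 9883 frames into that block.
The block's first minute is 1800 frames and the rest 1798 each; 9883 frames reaches minute 5, so 2 × 18 + 5 × 2 = 46 labels have been skipped so far.
Adding those back, label number 45847 + 46 = 45893 at 30 labels/s is 1529 s + 23 f = 0 h 25 min 29 s frame 23, i.e. 00:25:29;23.

00:25:29;23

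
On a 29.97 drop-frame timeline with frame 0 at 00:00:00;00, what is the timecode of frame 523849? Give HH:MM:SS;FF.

Ten DF minutes hold 17982 frames, so frame 523849 lies in block 29 (frames 521478–539459) with 2371 frames into that block.
The block's first minute is 1800 frames and the rest 1798 each; 2371 frames reaches minute 1, so 29 × 18 + 1 × 2 = 524 labels have been skipped so far.
Adding those back, label number 523849 + 524 = 524373 at 30 labels/s is 17479 s + 3 f = 4 h 51 min 19 s frame 3, i.e. 04:51:19;03.

04:51:19;03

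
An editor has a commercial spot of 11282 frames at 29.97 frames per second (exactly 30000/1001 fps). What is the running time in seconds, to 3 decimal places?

Running time = 11282 × 1001/30000 = 5646641/15000 s ≈ 376.443 s.

376.443 seconds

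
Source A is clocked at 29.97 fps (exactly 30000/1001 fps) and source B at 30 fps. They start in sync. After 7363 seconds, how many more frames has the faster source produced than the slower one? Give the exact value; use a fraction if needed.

220890/1001 frames

A emits 30000/1001 × 7363 = 220890000/1001 frames; B emits 30 × 7363 = 220890.
Difference = 220890/1001 frames (≈ 220.6693); B is ahead of A.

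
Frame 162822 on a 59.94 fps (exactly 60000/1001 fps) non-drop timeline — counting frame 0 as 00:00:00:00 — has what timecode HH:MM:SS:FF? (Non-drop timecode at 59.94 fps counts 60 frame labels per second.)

00:45:13:42

162822 ÷ 60 = 2713 full seconds, remainder 42 frames.
2713 s = 0 h 45 min 13 s.
Timecode: 00:45:13:42.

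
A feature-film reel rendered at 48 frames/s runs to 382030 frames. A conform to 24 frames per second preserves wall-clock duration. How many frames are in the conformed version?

191015 frames

Target frames = source frames × (target rate / source rate) = 382030 × (24)/(48) = 382030 × 1/2 = 191015.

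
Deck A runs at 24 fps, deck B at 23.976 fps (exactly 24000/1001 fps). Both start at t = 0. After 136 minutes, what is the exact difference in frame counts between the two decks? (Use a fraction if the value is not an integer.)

195840/1001 frames

136 min = 8160 s.
A emits 24 × 8160 = 195840 frames; B emits 24000/1001 × 8160 = 195840000/1001.
Difference = 195840/1001 frames (≈ 195.6444); B is behind A.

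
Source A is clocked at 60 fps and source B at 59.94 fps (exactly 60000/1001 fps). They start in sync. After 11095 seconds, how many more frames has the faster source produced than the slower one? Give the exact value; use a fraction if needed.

95100/143 frames

A emits 60 × 11095 = 665700 frames; B emits 60000/1001 × 11095 = 95100000/143.
Difference = 95100/143 frames (≈ 665.0350); B is behind A.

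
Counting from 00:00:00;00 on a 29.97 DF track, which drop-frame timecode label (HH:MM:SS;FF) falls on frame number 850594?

07:53:01;16

Each 10-minute DF block holds 10 × 60 × 30 − 9 × 2 = 17982 frames. 850594 ÷ 17982 → 47 full blocks, remainder 5440.
Within the partial block the first minute is 1800 frames and each further minute 1798, so 3 further minute boundaries passed. Total skipped labels = 18 × 47 + 2 × 3 = 852.
Non-drop label index = 850594 + 852 = 851446; at 30 labels/s that is 07:53:01:16, i.e. DF 07:53:01;16.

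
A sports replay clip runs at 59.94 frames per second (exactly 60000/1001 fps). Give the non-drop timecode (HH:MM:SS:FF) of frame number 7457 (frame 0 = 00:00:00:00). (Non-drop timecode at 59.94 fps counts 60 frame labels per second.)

7457 ÷ 60 = 124 full seconds, remainder 17 frames.
124 s = 0 h 2 min 4 s.
Timecode: 00:02:04:17.

00:02:04:17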